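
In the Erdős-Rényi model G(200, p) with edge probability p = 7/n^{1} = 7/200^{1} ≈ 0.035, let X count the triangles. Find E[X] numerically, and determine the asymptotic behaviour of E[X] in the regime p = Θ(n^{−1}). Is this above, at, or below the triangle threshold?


Number of potential triangles: C(200, 3) = 1313400.
Each occurs with probability p³ ≈ (0.035)³ ≈ 4.287500e-05.
By linearity: E[X] = C(200, 3)·p³ ≈ 1313400 · 4.287500e-05 ≈ 56.3120.
Here α = 1, so p = 7/n is exactly at the triangle threshold p ~ 1/n. Asymptotically E[X] → c³/6 = 7³/6 = 343/6 ≈ 57.1667, a bounded constant. In this regime the triangle count is asymptotically Poisson(c³/6).

E[X] ≈ 56.3120; in regime p = Θ(1/n^{1}) E[X] stays bounded (at the triangle threshold p ~ 1/n).


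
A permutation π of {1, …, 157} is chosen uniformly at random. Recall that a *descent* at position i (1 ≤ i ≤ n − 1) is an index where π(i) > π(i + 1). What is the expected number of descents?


Write X = Σ X_I over i = 1, …, 156, with X_I the indicator of one descent.
There are 156 indicators.
For each fixed i, the pair (π(i), π(i+1)) is a uniformly random ordered pair of distinct values from {1, …, 157}; by symmetry P[π(i) > π(i+1)] = 1/2.
By linearity: E[X] = 156 · (1/2) = (157 − 1) · (1/2) = 78 ≈ 78.000.

E[X] = 78 = 78.000.


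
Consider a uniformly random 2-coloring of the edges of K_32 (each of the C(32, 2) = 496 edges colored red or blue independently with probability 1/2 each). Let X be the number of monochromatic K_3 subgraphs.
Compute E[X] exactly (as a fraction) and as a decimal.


Let X = Σ_S X_S over the C(32, 3) = 4960 subsets S of size 3, where X_S = 1 if the K_3 on S is monochromatic.
For a fixed S, the K_3 on S has C(3, 2) = 3 edges. P[all 3 edges red] = (1/2)^3, and likewise for blue, so P[monochromatic] = 2·(1/2)^3 = 2^{1 − 3} = 1/4.
By linearity: E[X] = C(32, 3) · 2^{1 − 3} = 4960 · 1/4 = 1240.
Numerically: E[X] ≈ 1240.000000.

E[X] = C(32,3)·2^(1−C(3,2)) = 1240 ≈ 1240.000000.


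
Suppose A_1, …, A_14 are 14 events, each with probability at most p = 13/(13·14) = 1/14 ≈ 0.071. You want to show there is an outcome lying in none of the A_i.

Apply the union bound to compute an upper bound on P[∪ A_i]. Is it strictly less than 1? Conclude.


Union bound: P[∪_{i=1}^{14} A_i] ≤ Σ_i P[A_i] ≤ 14·p = 14·(1/14) = 1.
Numerically: 1 ≈ 1.000.
Is 1 < 1? NO.
Since the bound 1 is ≥ 1, the union bound is uninformative here; it does NOT by itself certify existence.

14·p = 1 ≈ 1.000; existence NOT certified by the union bound.


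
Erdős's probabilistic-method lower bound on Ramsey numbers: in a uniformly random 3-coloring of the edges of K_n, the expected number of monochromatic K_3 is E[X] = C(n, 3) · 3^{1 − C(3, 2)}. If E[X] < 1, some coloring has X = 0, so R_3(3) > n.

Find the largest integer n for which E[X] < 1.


We need C(n, 3) · 3^{1 − 3} < 1, i.e. C(n, 3) < 3^{3 − 1} = 9.
Check values of n near the boundary:
  n = 3: C(3, 3) = 1; 1 < 9? YES
  n = 4: C(4, 3) = 4; 4 < 9? YES
  n = 5: C(5, 3) = 10; 10 < 9? NO
  n = 6: C(6, 3) = 20; 20 < 9? NO
The largest n with C(n, 3) < 9 is n = 4 (where E[X] = 4/9 ≈ 0.4444). Hence R_3(3) > 4, i.e. R_3(3) ≥ 5.

Largest n = 4; hence R_3(3) > 4.


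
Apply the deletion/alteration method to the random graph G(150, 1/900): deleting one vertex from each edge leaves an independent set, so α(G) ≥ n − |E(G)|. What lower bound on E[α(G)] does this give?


E[|E(G)|] = C(150, 2)·p = 11175 · (1/900) = 149/12.
E[α(G)] ≥ n − E[|E(G)|] = 150 − 149/12 = 1651/12.
Numerically: ≈ 137.583.
(This is only a lower bound; the true E[α(G)] may be larger.)

E[α(G)] ≥ 1651/12 ≈ 137.583.


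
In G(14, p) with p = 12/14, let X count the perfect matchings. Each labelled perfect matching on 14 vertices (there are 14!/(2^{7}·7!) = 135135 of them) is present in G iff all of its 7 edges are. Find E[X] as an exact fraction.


K_14 has 14!/(2^{7}·7!) = 135135 labelled perfect matchings.
For each such perfect matching H, let X_H = 1 if all 7 edges of H are present in G. Then P[X_H = 1] = p^{7} = (6/7)^{7} = 279936/823543.
Summing the indicators: E[X] = Σ_H E[X_H] = 135135 · p^{7} = 135135 · 279936/823543 = 5404164480/117649.
Numerically: E[X] ≈ 4.593e+04.

E[X] = 135135 · (6/7)^{7} = 5404164480/117649 ≈ 4.593e+04.


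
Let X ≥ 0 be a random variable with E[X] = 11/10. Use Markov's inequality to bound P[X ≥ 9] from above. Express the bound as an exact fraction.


μ = E[X] = 11/10, a = 9.
Markov: P[X ≥ 9] ≤ μ/a = (11/10)/9 = 11/90.
Numerically: ≈ 0.122.
(Since a = 9 > μ = 1.100, the bound 11/90 is < 1 and informative.)

P[X ≥ 9] ≤ 11/90 ≈ 0.122.


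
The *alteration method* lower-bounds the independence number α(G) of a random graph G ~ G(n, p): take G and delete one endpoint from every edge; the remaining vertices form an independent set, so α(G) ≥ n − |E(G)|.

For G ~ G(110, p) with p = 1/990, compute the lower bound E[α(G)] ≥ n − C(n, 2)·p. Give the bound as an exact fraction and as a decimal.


E[|E(G)|] = C(110, 2)·p = 5995 · (1/990) = 109/18.
E[α(G)] ≥ n − E[|E(G)|] = 110 − 109/18 = 1871/18.
Numerically: ≈ 103.94444.
(This is only a lower bound; the true E[α(G)] may be larger.)

E[α(G)] ≥ 1871/18 ≈ 103.94444.


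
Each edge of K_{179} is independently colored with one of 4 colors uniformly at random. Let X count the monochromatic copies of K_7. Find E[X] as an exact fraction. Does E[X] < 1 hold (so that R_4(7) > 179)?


E[X] = C(179, 7) · 4^{1 − 21} = 1037437234460 · 4^{−20} = 1037437234460/1099511627776.
As a reduced fraction: E[X] = 259359308615/274877906944 ≈ 0.94354.
Is E[X] < 1? YES.
Since E[X] < 1, there exists a 4-coloring of K_{179} with no monochromatic K_7; hence R_4(7) > 179.

E[X] = 259359308615/274877906944 ≈ 0.94354; E[X] < 1, so R_4(7) > 179.


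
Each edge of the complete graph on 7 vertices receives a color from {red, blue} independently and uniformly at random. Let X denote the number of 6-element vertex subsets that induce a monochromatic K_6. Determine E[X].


Let X = Σ_S X_S over the C(7, 6) = 7 subsets S of size 6, where X_S = 1 if the K_6 on S is monochromatic.
For a fixed S, the K_6 on S has C(6, 2) = 15 edges. P[all 15 edges red] = (1/2)^15, and likewise for blue, so P[monochromatic] = 2·(1/2)^15 = 2^{1 − 15} = 1/16384.
By linearity of expectation: E[X] = C(7, 6) · 2^{1 − 15} = 7 · 1/16384 = 7/16384.
Numerically: E[X] ≈ 0.000.

E[X] = C(7,6)·2^(1−C(6,2)) = 7/16384 ≈ 0.000.


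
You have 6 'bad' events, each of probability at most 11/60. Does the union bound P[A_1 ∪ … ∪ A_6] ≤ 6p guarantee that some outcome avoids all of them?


Union bound: P[∪_{i=1}^{6} A_i] ≤ Σ_i P[A_i] ≤ 6·p = 6·(11/60) = 11/10.
Numerically: 11/10 ≈ 1.100.
Is 11/10 < 1? NO.
Since the bound 11/10 is ≥ 1, the union bound is uninformative here; it does NOT by itself certify existence.

6·p = 11/10 ≈ 1.100; existence NOT certified by the union bound.


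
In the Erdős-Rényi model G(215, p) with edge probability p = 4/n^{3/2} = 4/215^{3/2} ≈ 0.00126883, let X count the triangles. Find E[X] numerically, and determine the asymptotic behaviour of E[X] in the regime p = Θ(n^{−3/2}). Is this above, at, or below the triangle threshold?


Number of potential triangles: C(215, 3) = 1633355.
Each occurs with probability p³ ≈ (0.00126883)³ ≈ 2.04271089e-09.
By linearity: E[X] = C(215, 3)·p³ ≈ 1633355 · 2.04271089e-09 ≈ 0.003336.
Since α = 3/2 > 1, p = c/n^{3/2} = o(1/n) is below the triangle threshold p ~ 1/n. Asymptotically E[X] ~ (c³/6)·n^{3(1−α)} = (4³/6)·n^{-1.5} → 0, so by Markov's inequality G has no triangles w.h.p.

E[X] ≈ 0.003336; in regime p = Θ(1/n^{3/2}) E[X] tends to 0 (below the triangle threshold p ~ 1/n).


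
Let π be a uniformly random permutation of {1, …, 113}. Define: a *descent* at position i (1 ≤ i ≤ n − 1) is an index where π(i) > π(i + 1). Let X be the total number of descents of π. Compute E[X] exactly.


Write X = Σ X_I over i = 1, …, 112, with X_I the indicator of one descent.
There are 112 indicators.
For each fixed i, the pair (π(i), π(i+1)) is a uniformly random ordered pair of distinct values from {1, …, 113}; by symmetry P[π(i) > π(i+1)] = 1/2.
By linearity: E[X] = 112 · (1/2) = (113 − 1) · (1/2) = 56 ≈ 56.000.

E[X] = 56 = 56.000.


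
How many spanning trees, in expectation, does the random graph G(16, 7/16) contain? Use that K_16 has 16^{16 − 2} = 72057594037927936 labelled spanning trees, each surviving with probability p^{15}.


K_16 has 16^{16 − 2} = 72057594037927936 labelled spanning trees.
For each such spanning tree H, let X_H = 1 if all 15 edges of H are present in G. Then P[X_H = 1] = p^{15} = (7/16)^{15} = 4747561509943/1152921504606846976.
By linearity of expectation: E[X] = Σ_H E[X_H] = 72057594037927936 · p^{15} = 72057594037927936 · 4747561509943/1152921504606846976 = 4747561509943/16.
Numerically: E[X] ≈ 2.96723e+11.

E[X] = 72057594037927936 · (7/16)^{15} = 4747561509943/16 ≈ 2.96723e+11.


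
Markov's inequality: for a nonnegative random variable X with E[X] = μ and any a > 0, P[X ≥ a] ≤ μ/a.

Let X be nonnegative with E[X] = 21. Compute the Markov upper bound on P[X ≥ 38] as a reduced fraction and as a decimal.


μ = E[X] = 21, a = 38.
Markov: P[X ≥ 38] ≤ μ/a = (21)/38 = 21/38.
Numerically: ≈ 0.553.
(Since a = 38 > μ = 21.000, the bound 21/38 is < 1 and informative.)

P[X ≥ 38] ≤ 21/38 ≈ 0.553.


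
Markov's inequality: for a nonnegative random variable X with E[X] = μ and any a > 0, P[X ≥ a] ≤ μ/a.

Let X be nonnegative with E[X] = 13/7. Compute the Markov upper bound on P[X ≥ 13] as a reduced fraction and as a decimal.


μ = E[X] = 13/7, a = 13.
Markov: P[X ≥ 13] ≤ μ/a = (13/7)/13 = 1/7.
Numerically: ≈ 0.1429.
(Since a = 13 > μ = 1.8571, the bound 1/7 is < 1 and informative.)

P[X ≥ 13] ≤ 1/7 ≈ 0.1429.


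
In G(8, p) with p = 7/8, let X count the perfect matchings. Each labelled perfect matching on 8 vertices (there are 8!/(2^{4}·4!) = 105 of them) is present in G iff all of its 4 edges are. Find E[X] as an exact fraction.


K_8 has 8!/(2^{4}·4!) = 105 labelled perfect matchings.
For each such perfect matching H, let X_H = 1 if all 4 edges of H are present in G. Then P[X_H = 1] = p^{4} = (7/8)^{4} = 2401/4096.
By linearity: E[X] = Σ_H E[X_H] = 105 · p^{4} = 105 · 2401/4096 = 252105/4096.
Numerically: E[X] ≈ 61.549.

E[X] = 105 · (7/8)^{4} = 252105/4096 ≈ 61.549.


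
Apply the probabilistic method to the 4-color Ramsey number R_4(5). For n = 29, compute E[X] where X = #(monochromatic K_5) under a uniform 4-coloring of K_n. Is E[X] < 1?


E[X] = C(29, 5) · 4^{1 − 10} = 118755 · 4^{−9} = 118755/262144.
As a reduced fraction: E[X] = 118755/262144 ≈ 0.453014.
Is E[X] < 1? YES.
Since E[X] < 1, there exists a 4-coloring of K_{29} with no monochromatic K_5; hence R_4(5) > 29.

E[X] = 118755/262144 ≈ 0.453014; E[X] < 1, so R_4(5) > 29.


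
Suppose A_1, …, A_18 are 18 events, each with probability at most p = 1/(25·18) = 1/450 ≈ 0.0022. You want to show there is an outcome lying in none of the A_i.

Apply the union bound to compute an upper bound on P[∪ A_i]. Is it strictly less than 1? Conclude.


Union bound: P[∪_{i=1}^{18} A_i] ≤ Σ_i P[A_i] ≤ 18·p = 18·(1/450) = 1/25.
Numerically: 1/25 ≈ 0.0400.
Is 1/25 < 1? YES.
Since P[∪ A_i] ≤ 1/25 < 1, the complement has P[∩ A_i^c] ≥ 1 − 1/25 = 24/25 > 0, so some outcome avoids every A_i.

18·p = 1/25 ≈ 0.0400; existence CERTIFIED by the union bound.


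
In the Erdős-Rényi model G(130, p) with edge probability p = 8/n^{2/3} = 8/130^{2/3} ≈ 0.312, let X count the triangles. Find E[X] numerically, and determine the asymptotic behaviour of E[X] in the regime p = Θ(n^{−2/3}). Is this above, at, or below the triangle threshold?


Number of potential triangles: C(130, 3) = 357760.
Each occurs with probability p³ ≈ (0.312)³ ≈ 3.02959e-02.
By linearity: E[X] = C(130, 3)·p³ ≈ 357760 · 3.02959e-02 ≈ 10838.646.
Since α = 2/3 < 1, p = c/n^{2/3} ≫ 1/n is above the triangle threshold p ~ 1/n. Asymptotically E[X] ~ (c³/6)·n^{3(1−α)} = (8³/6)·n^{1} → ∞; triangles are abundant w.h.p.

E[X] ≈ 10838.646; in regime p = Θ(1/n^{2/3}) E[X] diverges (above the triangle threshold p ~ 1/n).


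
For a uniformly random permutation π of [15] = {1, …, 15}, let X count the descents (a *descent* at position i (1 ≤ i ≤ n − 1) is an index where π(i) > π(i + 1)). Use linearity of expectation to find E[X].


Write X = Σ X_I over i = 1, …, 14, with X_I the indicator of one descent.
There are 14 indicators.
For each fixed i, the pair (π(i), π(i+1)) is a uniformly random ordered pair of distinct values from {1, …, 15}; by symmetry P[π(i) > π(i+1)] = 1/2.
By linearity: E[X] = 14 · (1/2) = (15 − 1) · (1/2) = 7 ≈ 7.0000.

E[X] = 7 = 7.0000.


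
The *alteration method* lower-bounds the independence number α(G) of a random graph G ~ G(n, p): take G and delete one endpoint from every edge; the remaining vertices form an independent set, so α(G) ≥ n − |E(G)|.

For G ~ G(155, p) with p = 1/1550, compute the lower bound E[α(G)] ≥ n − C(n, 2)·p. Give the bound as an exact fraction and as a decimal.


E[|E(G)|] = C(155, 2)·p = 11935 · (1/1550) = 77/10.
E[α(G)] ≥ n − E[|E(G)|] = 155 − 77/10 = 1473/10.
Numerically: ≈ 147.30000.
(This is only a lower bound; the true E[α(G)] may be larger.)

E[α(G)] ≥ 1473/10 ≈ 147.30000.


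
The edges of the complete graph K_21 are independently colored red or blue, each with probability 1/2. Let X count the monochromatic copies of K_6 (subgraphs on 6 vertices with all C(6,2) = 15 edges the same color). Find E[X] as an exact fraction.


Let X = Σ_S X_S over the C(21, 6) = 54264 subsets S of size 6, where X_S = 1 if the K_6 on S is monochromatic.
For a fixed S, the K_6 on S has C(6, 2) = 15 edges. P[all 15 edges red] = (1/2)^15, and likewise for blue, so P[monochromatic] = 2·(1/2)^15 = 2^{1 − 15} = 1/16384.
By linearity: E[X] = C(21, 6) · 2^{1 − 15} = 54264 · 1/16384 = 6783/2048.
Numerically: E[X] ≈ 3.3120.

E[X] = C(21,6)·2^(1−C(6,2)) = 6783/2048 ≈ 3.3120.


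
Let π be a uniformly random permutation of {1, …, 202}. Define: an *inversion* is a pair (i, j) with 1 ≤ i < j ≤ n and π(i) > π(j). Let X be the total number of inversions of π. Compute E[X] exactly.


Write X = Σ X_I over the C(202, 2) = 20301 pairs i < j, with X_I the indicator of one inversion.
There are 20301 indicators.
For each fixed pair i < j, the values π(i) and π(j) are two distinct elements of {1, …, 202} in uniformly random order; by symmetry P[π(i) > π(j)] = 1/2.
By linearity: E[X] = 20301 · (1/2) = C(202, 2) · (1/2) = 20301/2 = 20301/2 ≈ 10150.500000.

E[X] = 20301/2 = 10150.500000.


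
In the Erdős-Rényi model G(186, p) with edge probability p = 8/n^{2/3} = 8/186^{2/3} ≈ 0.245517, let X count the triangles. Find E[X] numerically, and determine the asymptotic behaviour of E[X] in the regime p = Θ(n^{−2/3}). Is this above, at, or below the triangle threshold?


Number of potential triangles: C(186, 3) = 1055240.
Each occurs with probability p³ ≈ (0.245517)³ ≈ 1.47993988e-02.
By linearity: E[X] = C(186, 3)·p³ ≈ 1055240 · 1.47993988e-02 ≈ 15616.917563.
Since α = 2/3 < 1, p = c/n^{2/3} ≫ 1/n is above the triangle threshold p ~ 1/n. Asymptotically E[X] ~ (c³/6)·n^{3(1−α)} = (8³/6)·n^{1} → ∞; triangles are abundant w.h.p.

E[X] ≈ 15616.917563; in regime p = Θ(1/n^{2/3}) E[X] diverges (above the triangle threshold p ~ 1/n).


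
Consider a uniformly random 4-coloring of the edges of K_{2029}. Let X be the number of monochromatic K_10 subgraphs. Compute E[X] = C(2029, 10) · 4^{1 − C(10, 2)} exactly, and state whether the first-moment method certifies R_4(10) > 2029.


E[X] = C(2029, 10) · 4^{1 − 45} = 318720800295355682059574310 · 4^{−44} = 318720800295355682059574310/309485009821345068724781056.
As a reduced fraction: E[X] = 159360400147677841029787155/154742504910672534362390528 ≈ 1.02984.
Is E[X] < 1? NO.
Since E[X] ≥ 1, the first-moment bound is inconclusive at n = 2029; it does NOT by itself certify R_4(10) > 2029.

E[X] = 159360400147677841029787155/154742504910672534362390528 ≈ 1.02984; E[X] ≥ 1; first-moment method inconclusive here.


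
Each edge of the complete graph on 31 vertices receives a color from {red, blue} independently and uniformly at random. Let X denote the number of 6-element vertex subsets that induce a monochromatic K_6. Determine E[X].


Let X = Σ_S X_S over the C(31, 6) = 736281 subsets S of size 6, where X_S = 1 if the K_6 on S is monochromatic.
For a fixed S, the K_6 on S has C(6, 2) = 15 edges. P[all 15 edges red] = (1/2)^15, and likewise for blue, so P[monochromatic] = 2·(1/2)^15 = 2^{1 − 15} = 1/16384.
Summing: E[X] = C(31, 6) · 2^{1 − 15} = 736281 · 1/16384 = 736281/16384.
Numerically: E[X] ≈ 44.9390.

E[X] = C(31,6)·2^(1−C(6,2)) = 736281/16384 ≈ 44.9390.


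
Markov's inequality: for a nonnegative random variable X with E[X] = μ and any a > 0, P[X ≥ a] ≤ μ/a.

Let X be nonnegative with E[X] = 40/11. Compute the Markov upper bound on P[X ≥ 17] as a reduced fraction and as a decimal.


μ = E[X] = 40/11, a = 17.
Markov: P[X ≥ 17] ≤ μ/a = (40/11)/17 = 40/187.
Numerically: ≈ 0.214.
(Since a = 17 > μ = 3.636, the bound 40/187 is < 1 and informative.)

P[X ≥ 17] ≤ 40/187 ≈ 0.214.


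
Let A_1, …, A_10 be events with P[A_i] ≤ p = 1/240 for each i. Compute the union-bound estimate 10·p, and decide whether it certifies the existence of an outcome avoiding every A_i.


Union bound: P[∪_{i=1}^{10} A_i] ≤ Σ_i P[A_i] ≤ 10·p = 10·(1/240) = 1/24.
Numerically: 1/24 ≈ 0.041667.
Is 1/24 < 1? YES.
Since P[∪ A_i] ≤ 1/24 < 1, the complement has P[∩ A_i^c] ≥ 1 − 1/24 = 23/24 > 0, so some outcome avoids every A_i.

10·p = 1/24 ≈ 0.041667; existence CERTIFIED by the union bound.


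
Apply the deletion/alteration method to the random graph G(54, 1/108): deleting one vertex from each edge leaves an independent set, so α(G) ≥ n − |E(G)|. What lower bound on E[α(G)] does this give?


E[|E(G)|] = C(54, 2)·p = 1431 · (1/108) = 53/4.
E[α(G)] ≥ n − E[|E(G)|] = 54 − 53/4 = 163/4.
Numerically: ≈ 40.750000.
(This is only a lower bound; the true E[α(G)] may be larger.)

E[α(G)] ≥ 163/4 ≈ 40.750000.


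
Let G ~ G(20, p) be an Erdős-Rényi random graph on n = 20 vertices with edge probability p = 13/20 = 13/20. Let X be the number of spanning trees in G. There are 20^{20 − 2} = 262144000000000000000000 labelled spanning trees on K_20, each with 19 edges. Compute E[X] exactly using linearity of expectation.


K_20 has 20^{20 − 2} = 262144000000000000000000 labelled spanning trees.
For each such spanning tree H, let X_H = 1 if all 19 edges of H are present in G. Then P[X_H = 1] = p^{19} = (13/20)^{19} = 1461920290375446110677/5242880000000000000000000.
By linearity of expectation: E[X] = Σ_H E[X_H] = 262144000000000000000000 · p^{19} = 262144000000000000000000 · 1461920290375446110677/5242880000000000000000000 = 1461920290375446110677/20.
Numerically: E[X] ≈ 7.3096e+19.

E[X] = 262144000000000000000000 · (13/20)^{19} = 1461920290375446110677/20 ≈ 7.3096e+19.


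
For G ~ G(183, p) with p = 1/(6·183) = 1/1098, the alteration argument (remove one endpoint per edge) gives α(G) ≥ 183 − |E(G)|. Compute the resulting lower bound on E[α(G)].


E[|E(G)|] = C(183, 2)·p = 16653 · (1/1098) = 91/6.
E[α(G)] ≥ n − E[|E(G)|] = 183 − 91/6 = 1007/6.
Numerically: ≈ 167.833333.
(This is only a lower bound; the true E[α(G)] may be larger.)

E[α(G)] ≥ 1007/6 ≈ 167.833333.


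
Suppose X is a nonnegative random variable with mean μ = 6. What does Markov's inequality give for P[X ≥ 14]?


μ = E[X] = 6, a = 14.
Markov: P[X ≥ 14] ≤ μ/a = (6)/14 = 3/7.
Numerically: ≈ 0.42857.
(Since a = 14 > μ = 6.00000, the bound 3/7 is < 1 and informative.)

P[X ≥ 14] ≤ 3/7 ≈ 0.42857.


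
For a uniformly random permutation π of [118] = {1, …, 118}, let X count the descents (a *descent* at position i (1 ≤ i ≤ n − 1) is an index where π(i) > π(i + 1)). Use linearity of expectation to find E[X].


Write X = Σ X_I over i = 1, …, 117, with X_I the indicator of one descent.
There are 117 indicators.
For each fixed i, the pair (π(i), π(i+1)) is a uniformly random ordered pair of distinct values from {1, …, 118}; by symmetry P[π(i) > π(i+1)] = 1/2.
By linearity: E[X] = 117 · (1/2) = (118 − 1) · (1/2) = 117/2 ≈ 58.500.

E[X] = 117/2 = 58.500.


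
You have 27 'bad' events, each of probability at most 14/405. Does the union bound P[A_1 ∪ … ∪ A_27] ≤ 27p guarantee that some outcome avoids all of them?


Union bound: P[∪_{i=1}^{27} A_i] ≤ Σ_i P[A_i] ≤ 27·p = 27·(14/405) = 14/15.
Numerically: 14/15 ≈ 0.93333.
Is 14/15 < 1? YES.
Since P[∪ A_i] ≤ 14/15 < 1, the complement has P[∩ A_i^c] ≥ 1 − 14/15 = 1/15 > 0, so some outcome avoids every A_i.

27·p = 14/15 ≈ 0.93333; existence CERTIFIED by the union bound.


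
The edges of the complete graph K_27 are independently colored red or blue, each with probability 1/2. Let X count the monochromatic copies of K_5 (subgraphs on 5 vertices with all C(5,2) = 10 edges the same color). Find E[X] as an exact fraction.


Let X = Σ_S X_S over the C(27, 5) = 80730 subsets S of size 5, where X_S = 1 if the K_5 on S is monochromatic.
For a fixed S, the K_5 on S has C(5, 2) = 10 edges. P[all 10 edges red] = (1/2)^10, and likewise for blue, so P[monochromatic] = 2·(1/2)^10 = 2^{1 − 10} = 1/512.
By linearity of expectation: E[X] = C(27, 5) · 2^{1 − 10} = 80730 · 1/512 = 40365/256.
Numerically: E[X] ≈ 157.67578.

E[X] = C(27,5)·2^(1−C(5,2)) = 40365/256 ≈ 157.67578.


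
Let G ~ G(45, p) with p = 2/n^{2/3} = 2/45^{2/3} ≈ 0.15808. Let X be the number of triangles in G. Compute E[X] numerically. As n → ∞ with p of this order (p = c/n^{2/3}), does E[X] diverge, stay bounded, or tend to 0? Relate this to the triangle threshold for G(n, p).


Number of potential triangles: C(45, 3) = 14190.
Each occurs with probability p³ ≈ (0.15808)³ ≈ 3.9506173e-03.
By linearity: E[X] = C(45, 3)·p³ ≈ 14190 · 3.9506173e-03 ≈ 56.05926.
Since α = 2/3 < 1, p = c/n^{2/3} ≫ 1/n is above the triangle threshold p ~ 1/n. Asymptotically E[X] ~ (c³/6)·n^{3(1−α)} = (2³/6)·n^{1} → ∞; triangles are abundant w.h.p.

E[X] ≈ 56.05926; in regime p = Θ(1/n^{2/3}) E[X] diverges (above the triangle threshold p ~ 1/n).


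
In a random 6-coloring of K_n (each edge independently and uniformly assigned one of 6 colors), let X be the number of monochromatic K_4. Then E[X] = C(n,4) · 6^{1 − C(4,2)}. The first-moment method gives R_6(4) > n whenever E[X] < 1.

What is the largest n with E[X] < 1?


We need C(n, 4) · 6^{1 − 6} < 1, i.e. C(n, 4) < 6^{6 − 1} = 7776.
Check values of n near the boundary:
  n = 19: C(19, 4) = 3876; 3876 < 7776? YES
  n = 20: C(20, 4) = 4845; 4845 < 7776? YES
  n = 21: C(21, 4) = 5985; 5985 < 7776? YES
  n = 22: C(22, 4) = 7315; 7315 < 7776? YES
  n = 23: C(23, 4) = 8855; 8855 < 7776? NO
  n = 24: C(24, 4) = 10626; 10626 < 7776? NO
The largest n with C(n, 4) < 7776 is n = 22 (where E[X] = 7315/7776 ≈ 0.9407). Hence R_6(4) > 22, i.e. R_6(4) ≥ 23.

Largest n = 22; hence R_6(4) > 22.


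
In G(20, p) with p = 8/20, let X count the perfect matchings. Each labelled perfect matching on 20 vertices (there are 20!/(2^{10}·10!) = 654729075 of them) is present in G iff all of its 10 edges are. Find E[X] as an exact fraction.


K_20 has 20!/(2^{10}·10!) = 654729075 labelled perfect matchings.
For each such perfect matching H, let X_H = 1 if all 10 edges of H are present in G. Then P[X_H = 1] = p^{10} = (2/5)^{10} = 1024/9765625.
Summing the indicators: E[X] = Σ_H E[X_H] = 654729075 · p^{10} = 654729075 · 1024/9765625 = 26817702912/390625.
Numerically: E[X] ≈ 68653.

E[X] = 654729075 · (2/5)^{10} = 26817702912/390625 ≈ 68653.


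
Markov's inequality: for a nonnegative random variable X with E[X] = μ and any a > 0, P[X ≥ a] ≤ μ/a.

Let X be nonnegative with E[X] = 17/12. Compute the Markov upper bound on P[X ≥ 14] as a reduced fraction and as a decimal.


μ = E[X] = 17/12, a = 14.
Markov: P[X ≥ 14] ≤ μ/a = (17/12)/14 = 17/168.
Numerically: ≈ 0.1012.
(Since a = 14 > μ = 1.4167, the bound 17/168 is < 1 and informative.)

P[X ≥ 14] ≤ 17/168 ≈ 0.1012.


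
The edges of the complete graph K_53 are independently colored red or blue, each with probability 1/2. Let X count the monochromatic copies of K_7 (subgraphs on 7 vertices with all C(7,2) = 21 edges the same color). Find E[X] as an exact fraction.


Let X = Σ_S X_S over the C(53, 7) = 154143080 subsets S of size 7, where X_S = 1 if the K_7 on S is monochromatic.
For a fixed S, the K_7 on S has C(7, 2) = 21 edges. P[all 21 edges red] = (1/2)^21, and likewise for blue, so P[monochromatic] = 2·(1/2)^21 = 2^{1 − 21} = 1/1048576.
Summing: E[X] = C(53, 7) · 2^{1 − 21} = 154143080 · 1/1048576 = 19267885/131072.
Numerically: E[X] ≈ 147.002.

E[X] = C(53,7)·2^(1−C(7,2)) = 19267885/131072 ≈ 147.002.


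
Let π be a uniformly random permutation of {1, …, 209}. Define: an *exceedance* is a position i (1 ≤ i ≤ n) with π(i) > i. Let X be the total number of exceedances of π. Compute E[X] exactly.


Write X = Σ_{i=1}^{209} X_i, where X_i = 1_{π(i) > i}.
For each fixed i, π(i) is uniform over {1, …, 209} (marginal of a uniform permutation), so P[π(i) > i] = (n − i)/n. Summing: Σ_{i=1}^{209} (n − i)/n = (0 + 1 + … + 208)/209 = 209(209 − 1)/(2·209) = (209 − 1)/2.
Hence E[X] = Σ_{i=1}^{209} (209 − i)/209 = 104 ≈ 104.00000.

E[X] = 104 = 104.00000.


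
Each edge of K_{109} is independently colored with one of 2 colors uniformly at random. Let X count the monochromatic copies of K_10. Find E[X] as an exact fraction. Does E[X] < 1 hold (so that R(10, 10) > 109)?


E[X] = C(109, 10) · 2^{1 − 45} = 42634215112710 · 2^{−44} = 42634215112710/17592186044416.
As a reduced fraction: E[X] = 21317107556355/8796093022208 ≈ 2.423.
Is E[X] < 1? NO.
Since E[X] ≥ 1, the first-moment bound is inconclusive at n = 109; it does NOT by itself certify R(10, 10) > 109.

E[X] = 21317107556355/8796093022208 ≈ 2.423; E[X] ≥ 1; first-moment method inconclusive here.


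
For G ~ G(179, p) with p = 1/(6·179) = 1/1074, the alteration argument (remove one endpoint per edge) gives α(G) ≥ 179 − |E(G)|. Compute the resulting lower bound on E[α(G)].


E[|E(G)|] = C(179, 2)·p = 15931 · (1/1074) = 89/6.
E[α(G)] ≥ n − E[|E(G)|] = 179 − 89/6 = 985/6.
Numerically: ≈ 164.167.
(This is only a lower bound; the true E[α(G)] may be larger.)

E[α(G)] ≥ 985/6 ≈ 164.167.


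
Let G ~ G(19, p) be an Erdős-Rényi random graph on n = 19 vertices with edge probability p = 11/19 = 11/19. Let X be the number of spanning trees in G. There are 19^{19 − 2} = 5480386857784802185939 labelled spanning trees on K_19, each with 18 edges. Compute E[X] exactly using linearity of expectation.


K_19 has 19^{19 − 2} = 5480386857784802185939 labelled spanning trees.
For each such spanning tree H, let X_H = 1 if all 18 edges of H are present in G. Then P[X_H = 1] = p^{18} = (11/19)^{18} = 5559917313492231481/104127350297911241532841.
By linearity of expectation: E[X] = Σ_H E[X_H] = 5480386857784802185939 · p^{18} = 5480386857784802185939 · 5559917313492231481/104127350297911241532841 = 5559917313492231481/19.
Numerically: E[X] ≈ 2.926e+17.

E[X] = 5480386857784802185939 · (11/19)^{18} = 5559917313492231481/19 ≈ 2.926e+17.


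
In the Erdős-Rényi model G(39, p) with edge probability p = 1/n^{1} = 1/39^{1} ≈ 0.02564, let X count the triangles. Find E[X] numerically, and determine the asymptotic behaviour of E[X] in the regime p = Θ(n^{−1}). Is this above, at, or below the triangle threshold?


Number of potential triangles: C(39, 3) = 9139.
Each occurs with probability p³ ≈ (0.02564)³ ≈ 1.685801e-05.
By linearity: E[X] = C(39, 3)·p³ ≈ 9139 · 1.685801e-05 ≈ 0.1541.
Here α = 1, so p = 1/n is exactly at the triangle threshold p ~ 1/n. Asymptotically E[X] → c³/6 = 1³/6 = 1/6 ≈ 0.1667, a bounded constant. In this regime the triangle count is asymptotically Poisson(c³/6).

E[X] ≈ 0.1541; in regime p = Θ(1/n^{1}) E[X] stays bounded (at the triangle threshold p ~ 1/n).


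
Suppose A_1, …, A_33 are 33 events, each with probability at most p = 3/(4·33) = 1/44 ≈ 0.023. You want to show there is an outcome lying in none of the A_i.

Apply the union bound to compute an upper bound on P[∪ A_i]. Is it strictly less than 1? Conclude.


Union bound: P[∪_{i=1}^{33} A_i] ≤ Σ_i P[A_i] ≤ 33·p = 33·(1/44) = 3/4.
Numerically: 3/4 ≈ 0.750.
Is 3/4 < 1? YES.
Since P[∪ A_i] ≤ 3/4 < 1, the complement has P[∩ A_i^c] ≥ 1 − 3/4 = 1/4 > 0, so some outcome avoids every A_i.

33·p = 3/4 ≈ 0.750; existence CERTIFIED by the union bound.


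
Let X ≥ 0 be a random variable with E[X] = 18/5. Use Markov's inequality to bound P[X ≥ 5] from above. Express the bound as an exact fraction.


μ = E[X] = 18/5, a = 5.
Markov: P[X ≥ 5] ≤ μ/a = (18/5)/5 = 18/25.
Numerically: ≈ 0.7200.
(Since a = 5 > μ = 3.6000, the bound 18/25 is < 1 and informative.)

P[X ≥ 5] ≤ 18/25 ≈ 0.7200.


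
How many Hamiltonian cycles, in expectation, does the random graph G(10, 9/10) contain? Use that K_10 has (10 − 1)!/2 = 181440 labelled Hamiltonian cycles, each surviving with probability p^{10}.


K_10 has (10 − 1)!/2 = 181440 labelled Hamiltonian cycles.
For each such Hamiltonian cycle H, let X_H = 1 if all 10 edges of H are present in G. Then P[X_H = 1] = p^{10} = (9/10)^{10} = 3486784401/10000000000.
By linearity of expectation: E[X] = Σ_H E[X_H] = 181440 · p^{10} = 181440 · 3486784401/10000000000 = 1977006755367/31250000.
Numerically: E[X] ≈ 6.326e+04.

E[X] = 181440 · (9/10)^{10} = 1977006755367/31250000 ≈ 6.326e+04.


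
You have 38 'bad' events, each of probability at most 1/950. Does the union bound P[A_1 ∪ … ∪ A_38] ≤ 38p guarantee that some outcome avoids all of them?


Union bound: P[∪_{i=1}^{38} A_i] ≤ Σ_i P[A_i] ≤ 38·p = 38·(1/950) = 1/25.
Numerically: 1/25 ≈ 0.0400000.
Is 1/25 < 1? YES.
Since P[∪ A_i] ≤ 1/25 < 1, the complement has P[∩ A_i^c] ≥ 1 − 1/25 = 24/25 > 0, so some outcome avoids every A_i.

38·p = 1/25 ≈ 0.0400000; existence CERTIFIED by the union bound.


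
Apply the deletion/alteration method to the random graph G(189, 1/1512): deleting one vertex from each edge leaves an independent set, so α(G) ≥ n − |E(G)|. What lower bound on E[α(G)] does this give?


E[|E(G)|] = C(189, 2)·p = 17766 · (1/1512) = 47/4.
E[α(G)] ≥ n − E[|E(G)|] = 189 − 47/4 = 709/4.
Numerically: ≈ 177.250000.
(This is only a lower bound; the true E[α(G)] may be larger.)

E[α(G)] ≥ 709/4 ≈ 177.250000.


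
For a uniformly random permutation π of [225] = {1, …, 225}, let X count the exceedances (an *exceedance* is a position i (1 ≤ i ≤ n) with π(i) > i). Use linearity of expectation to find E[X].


Write X = Σ_{i=1}^{225} X_i, where X_i = 1_{π(i) > i}.
For each fixed i, π(i) is uniform over {1, …, 225} (marginal of a uniform permutation), so P[π(i) > i] = (n − i)/n. Summing: Σ_{i=1}^{225} (n − i)/n = (0 + 1 + … + 224)/225 = 225(225 − 1)/(2·225) = (225 − 1)/2.
Hence E[X] = Σ_{i=1}^{225} (225 − i)/225 = 112 ≈ 112.000000.

E[X] = 112 = 112.000000.


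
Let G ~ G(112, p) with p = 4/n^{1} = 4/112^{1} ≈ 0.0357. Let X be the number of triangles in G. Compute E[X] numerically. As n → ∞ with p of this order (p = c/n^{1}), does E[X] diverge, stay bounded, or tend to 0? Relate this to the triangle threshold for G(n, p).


Number of potential triangles: C(112, 3) = 227920.
Each occurs with probability p³ ≈ (0.0357)³ ≈ 4.55539e-05.
By linearity: E[X] = C(112, 3)·p³ ≈ 227920 · 4.55539e-05 ≈ 10.383.
Here α = 1, so p = 4/n is exactly at the triangle threshold p ~ 1/n. Asymptotically E[X] → c³/6 = 4³/6 = 32/3 ≈ 10.667, a bounded constant. In this regime the triangle count is asymptotically Poisson(c³/6).

E[X] ≈ 10.383; in regime p = Θ(1/n^{1}) E[X] stays bounded (at the triangle threshold p ~ 1/n).


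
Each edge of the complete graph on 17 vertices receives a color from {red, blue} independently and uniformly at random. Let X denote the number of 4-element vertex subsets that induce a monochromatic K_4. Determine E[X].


Let X = Σ_S X_S over the C(17, 4) = 2380 subsets S of size 4, where X_S = 1 if the K_4 on S is monochromatic.
For a fixed S, the K_4 on S has C(4, 2) = 6 edges. P[all 6 edges red] = (1/2)^6, and likewise for blue, so P[monochromatic] = 2·(1/2)^6 = 2^{1 − 6} = 1/32.
By linearity: E[X] = C(17, 4) · 2^{1 − 6} = 2380 · 1/32 = 595/8.
Numerically: E[X] ≈ 74.375.

E[X] = C(17,4)·2^(1−C(4,2)) = 595/8 ≈ 74.375.


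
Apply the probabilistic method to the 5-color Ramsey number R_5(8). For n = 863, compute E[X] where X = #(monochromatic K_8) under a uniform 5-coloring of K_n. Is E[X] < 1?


E[X] = C(863, 8) · 5^{1 − 28} = 7386423071602617757 · 5^{−27} = 7386423071602617757/7450580596923828125.
As a reduced fraction: E[X] = 7386423071602617757/7450580596923828125 ≈ 0.99139.
Is E[X] < 1? YES.
Since E[X] < 1, there exists a 5-coloring of K_{863} with no monochromatic K_8; hence R_5(8) > 863.

E[X] = 7386423071602617757/7450580596923828125 ≈ 0.99139; E[X] < 1, so R_5(8) > 863.


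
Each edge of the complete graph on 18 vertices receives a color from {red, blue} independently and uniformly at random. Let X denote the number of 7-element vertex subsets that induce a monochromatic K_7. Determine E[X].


Let X = Σ_S X_S over the C(18, 7) = 31824 subsets S of size 7, where X_S = 1 if the K_7 on S is monochromatic.
For a fixed S, the K_7 on S has C(7, 2) = 21 edges. P[all 21 edges red] = (1/2)^21, and likewise for blue, so P[monochromatic] = 2·(1/2)^21 = 2^{1 − 21} = 1/1048576.
Summing: E[X] = C(18, 7) · 2^{1 − 21} = 31824 · 1/1048576 = 1989/65536.
Numerically: E[X] ≈ 0.03035.

E[X] = C(18,7)·2^(1−C(7,2)) = 1989/65536 ≈ 0.03035.


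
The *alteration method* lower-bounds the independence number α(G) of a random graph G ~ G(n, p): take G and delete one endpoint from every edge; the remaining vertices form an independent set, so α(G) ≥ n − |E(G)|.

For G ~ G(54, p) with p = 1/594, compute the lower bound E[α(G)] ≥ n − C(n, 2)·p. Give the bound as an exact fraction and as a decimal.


E[|E(G)|] = C(54, 2)·p = 1431 · (1/594) = 53/22.
E[α(G)] ≥ n − E[|E(G)|] = 54 − 53/22 = 1135/22.
Numerically: ≈ 51.59091.
(This is only a lower bound; the true E[α(G)] may be larger.)

E[α(G)] ≥ 1135/22 ≈ 51.59091.


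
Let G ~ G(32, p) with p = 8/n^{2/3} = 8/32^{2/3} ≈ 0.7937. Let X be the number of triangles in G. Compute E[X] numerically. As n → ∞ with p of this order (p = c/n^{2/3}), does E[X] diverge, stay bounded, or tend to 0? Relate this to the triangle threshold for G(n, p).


Number of potential triangles: C(32, 3) = 4960.
Each occurs with probability p³ ≈ (0.7937)³ ≈ 5.0000000e-01.
By linearity: E[X] = C(32, 3)·p³ ≈ 4960 · 5.0000000e-01 ≈ 2480.00000.
Since α = 2/3 < 1, p = c/n^{2/3} ≫ 1/n is above the triangle threshold p ~ 1/n. Asymptotically E[X] ~ (c³/6)·n^{3(1−α)} = (8³/6)·n^{1} → ∞; triangles are abundant w.h.p.

E[X] ≈ 2480.00000; in regime p = Θ(1/n^{2/3}) E[X] diverges (above the triangle threshold p ~ 1/n).


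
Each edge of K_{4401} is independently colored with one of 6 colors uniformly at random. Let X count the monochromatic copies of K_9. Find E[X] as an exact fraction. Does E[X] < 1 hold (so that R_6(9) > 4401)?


E[X] = C(4401, 9) · 6^{1 − 36} = 1692951372410676096134752050 · 6^{−35} = 1692951372410676096134752050/1719070799748422591028658176.
As a reduced fraction: E[X] = 282158562068446016022458675/286511799958070431838109696 ≈ 0.985.
Is E[X] < 1? YES.
Since E[X] < 1, there exists a 6-coloring of K_{4401} with no monochromatic K_9; hence R_6(9) > 4401.

E[X] = 282158562068446016022458675/286511799958070431838109696 ≈ 0.985; E[X] < 1, so R_6(9) > 4401.


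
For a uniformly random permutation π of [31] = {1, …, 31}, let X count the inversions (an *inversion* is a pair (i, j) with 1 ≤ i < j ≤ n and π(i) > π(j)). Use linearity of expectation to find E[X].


Write X = Σ X_I over the C(31, 2) = 465 pairs i < j, with X_I the indicator of one inversion.
There are 465 indicators.
For each fixed pair i < j, the values π(i) and π(j) are two distinct elements of {1, …, 31} in uniformly random order; by symmetry P[π(i) > π(j)] = 1/2.
By linearity: E[X] = 465 · (1/2) = C(31, 2) · (1/2) = 465/2 = 465/2 ≈ 232.500000.

E[X] = 465/2 = 232.500000.


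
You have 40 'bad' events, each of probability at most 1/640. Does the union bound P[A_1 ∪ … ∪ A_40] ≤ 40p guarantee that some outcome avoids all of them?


Union bound: P[∪_{i=1}^{40} A_i] ≤ Σ_i P[A_i] ≤ 40·p = 40·(1/640) = 1/16.
Numerically: 1/16 ≈ 0.062.
Is 1/16 < 1? YES.
Since P[∪ A_i] ≤ 1/16 < 1, the complement has P[∩ A_i^c] ≥ 1 − 1/16 = 15/16 > 0, so some outcome avoids every A_i.

40·p = 1/16 ≈ 0.062; existence CERTIFIED by the union bound.


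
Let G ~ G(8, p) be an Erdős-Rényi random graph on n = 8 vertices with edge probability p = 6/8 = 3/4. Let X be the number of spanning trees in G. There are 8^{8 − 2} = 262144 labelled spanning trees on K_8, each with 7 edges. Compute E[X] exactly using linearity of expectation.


K_8 has 8^{8 − 2} = 262144 labelled spanning trees.
For each such spanning tree H, let X_H = 1 if all 7 edges of H are present in G. Then P[X_H = 1] = p^{7} = (3/4)^{7} = 2187/16384.
By linearity of expectation: E[X] = Σ_H E[X_H] = 262144 · p^{7} = 262144 · 2187/16384 = 34992.
Numerically: E[X] ≈ 3.5e+04.

E[X] = 262144 · (3/4)^{7} = 34992 ≈ 3.5e+04.


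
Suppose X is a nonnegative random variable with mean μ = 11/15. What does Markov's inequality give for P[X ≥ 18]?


μ = E[X] = 11/15, a = 18.
Markov: P[X ≥ 18] ≤ μ/a = (11/15)/18 = 11/270.
Numerically: ≈ 0.04074.
(Since a = 18 > μ = 0.73333, the bound 11/270 is < 1 and informative.)

P[X ≥ 18] ≤ 11/270 ≈ 0.04074.


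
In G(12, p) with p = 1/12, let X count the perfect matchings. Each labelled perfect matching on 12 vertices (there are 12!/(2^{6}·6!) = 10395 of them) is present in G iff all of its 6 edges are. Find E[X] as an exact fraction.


K_12 has 12!/(2^{6}·6!) = 10395 labelled perfect matchings.
For each such perfect matching H, let X_H = 1 if all 6 edges of H are present in G. Then P[X_H = 1] = p^{6} = (1/12)^{6} = 1/2985984.
By linearity: E[X] = Σ_H E[X_H] = 10395 · p^{6} = 10395 · 1/2985984 = 385/110592.
Numerically: E[X] ≈ 0.003481.

E[X] = 10395 · (1/12)^{6} = 385/110592 ≈ 0.003481.


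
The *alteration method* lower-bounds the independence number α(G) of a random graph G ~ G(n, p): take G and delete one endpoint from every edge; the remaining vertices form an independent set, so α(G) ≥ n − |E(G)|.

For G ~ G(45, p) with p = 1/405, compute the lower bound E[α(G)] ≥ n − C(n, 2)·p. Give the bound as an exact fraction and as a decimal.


E[|E(G)|] = C(45, 2)·p = 990 · (1/405) = 22/9.
E[α(G)] ≥ n − E[|E(G)|] = 45 − 22/9 = 383/9.
Numerically: ≈ 42.5556.
(This is only a lower bound; the true E[α(G)] may be larger.)

E[α(G)] ≥ 383/9 ≈ 42.5556.


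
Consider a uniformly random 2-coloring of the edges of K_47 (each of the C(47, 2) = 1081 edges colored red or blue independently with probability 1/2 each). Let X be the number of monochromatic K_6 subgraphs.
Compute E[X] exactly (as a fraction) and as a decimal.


Let X = Σ_S X_S over the C(47, 6) = 10737573 subsets S of size 6, where X_S = 1 if the K_6 on S is monochromatic.
For a fixed S, the K_6 on S has C(6, 2) = 15 edges. P[all 15 edges red] = (1/2)^15, and likewise for blue, so P[monochromatic] = 2·(1/2)^15 = 2^{1 − 15} = 1/16384.
By linearity: E[X] = C(47, 6) · 2^{1 − 15} = 10737573 · 1/16384 = 10737573/16384.
Numerically: E[X] ≈ 655.3694.

E[X] = C(47,6)·2^(1−C(6,2)) = 10737573/16384 ≈ 655.3694.
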